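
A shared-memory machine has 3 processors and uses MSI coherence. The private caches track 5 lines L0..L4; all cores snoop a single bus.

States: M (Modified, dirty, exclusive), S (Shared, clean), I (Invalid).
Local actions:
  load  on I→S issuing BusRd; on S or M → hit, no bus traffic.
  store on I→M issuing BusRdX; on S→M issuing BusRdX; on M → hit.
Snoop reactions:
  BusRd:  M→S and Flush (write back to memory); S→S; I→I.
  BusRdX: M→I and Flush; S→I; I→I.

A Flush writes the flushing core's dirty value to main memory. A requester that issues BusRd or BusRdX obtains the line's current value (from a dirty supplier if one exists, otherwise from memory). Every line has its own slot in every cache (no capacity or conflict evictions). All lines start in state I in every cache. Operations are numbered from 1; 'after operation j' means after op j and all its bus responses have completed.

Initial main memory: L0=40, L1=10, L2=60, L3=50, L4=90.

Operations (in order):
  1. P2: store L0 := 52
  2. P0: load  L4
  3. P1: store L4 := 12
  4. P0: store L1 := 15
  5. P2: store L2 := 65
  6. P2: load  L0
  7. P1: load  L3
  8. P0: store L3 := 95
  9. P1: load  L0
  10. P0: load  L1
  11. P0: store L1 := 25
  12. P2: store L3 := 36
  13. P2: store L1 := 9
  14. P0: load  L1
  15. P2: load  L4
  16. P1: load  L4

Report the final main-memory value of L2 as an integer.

memory[L2] = 60

step 1: P2: store L0 := 52  ⟶  IIM  (L0)  txn=BusRdX  M[L0]=40
step 2: P0: load  L4  ⟶  SII  (L4)  txn=BusRd  M[L4]=90
step 3: P1: store L4 := 12  ⟶  IMI  (L4)  txn=BusRdX  M[L4]=90
step 4: P0: store L1 := 15  ⟶  MII  (L1)  txn=BusRdX  M[L1]=10
step 5: P2: store L2 := 65  ⟶  IIM  (L2)  txn=BusRdX  M[L2]=60
step 6: P2: load  L0  ⟶  IIM  (L0)  txn=∅  M[L0]=40
step 7: P1: load  L3  ⟶  ISI  (L3)  txn=BusRd  M[L3]=50
step 8: P0: store L3 := 95  ⟶  MII  (L3)  txn=BusRdX  M[L3]=50
step 9: P1: load  L0  ⟶  ISS  (L0)  txn=BusRd+Flush  M[L0]=52
step 10: P0: load  L1  ⟶  MII  (L1)  txn=∅  M[L1]=10
step 11: P0: store L1 := 25  ⟶  MII  (L1)  txn=∅  M[L1]=10
step 12: P2: store L3 := 36  ⟶  IIM  (L3)  txn=BusRdX+Flush  M[L3]=95
step 13: P2: store L1 := 9  ⟶  IIM  (L1)  txn=BusRdX+Flush  M[L1]=25
step 14: P0: load  L1  ⟶  SIS  (L1)  txn=BusRd+Flush  M[L1]=9
step 15: P2: load  L4  ⟶  ISS  (L4)  txn=BusRd+Flush  M[L4]=12
step 16: P1: load  L4  ⟶  ISS  (L4)  txn=∅  M[L4]=12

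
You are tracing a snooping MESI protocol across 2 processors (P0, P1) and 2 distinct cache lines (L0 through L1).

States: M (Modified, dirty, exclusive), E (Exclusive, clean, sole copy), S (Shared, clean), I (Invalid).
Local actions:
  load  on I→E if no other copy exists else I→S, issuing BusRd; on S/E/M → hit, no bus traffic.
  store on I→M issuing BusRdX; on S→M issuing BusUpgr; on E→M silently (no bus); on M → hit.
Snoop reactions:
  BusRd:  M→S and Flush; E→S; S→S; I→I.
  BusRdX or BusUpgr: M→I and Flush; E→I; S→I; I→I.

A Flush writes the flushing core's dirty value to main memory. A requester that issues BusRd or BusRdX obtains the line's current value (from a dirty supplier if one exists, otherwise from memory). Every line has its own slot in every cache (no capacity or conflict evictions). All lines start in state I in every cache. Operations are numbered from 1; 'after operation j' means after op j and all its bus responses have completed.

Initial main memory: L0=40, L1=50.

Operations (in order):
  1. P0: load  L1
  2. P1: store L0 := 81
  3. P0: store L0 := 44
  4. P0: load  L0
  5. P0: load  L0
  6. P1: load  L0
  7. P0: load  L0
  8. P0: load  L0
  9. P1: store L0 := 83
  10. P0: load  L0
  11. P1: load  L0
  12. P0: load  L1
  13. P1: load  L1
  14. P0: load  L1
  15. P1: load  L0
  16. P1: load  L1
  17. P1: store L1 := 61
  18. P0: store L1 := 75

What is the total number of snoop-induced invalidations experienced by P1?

invalidations = 2

step 1: P0: load  L1  ⟶  EI  (L1)  txn=BusRd  M[L1]=50
step 2: P1: store L0 := 81  ⟶  IM  (L0)  txn=BusRdX  M[L0]=40
step 3: P0: store L0 := 44  ⟶  MI  (L0)  txn=BusRdX+Flush  M[L0]=81
step 4: P0: load  L0  ⟶  MI  (L0)  txn=∅  M[L0]=81
step 5: P0: load  L0  ⟶  MI  (L0)  txn=∅  M[L0]=81
step 6: P1: load  L0  ⟶  SS  (L0)  txn=BusRd+Flush  M[L0]=44
step 7: P0: load  L0  ⟶  SS  (L0)  txn=∅  M[L0]=44
step 8: P0: load  L0  ⟶  SS  (L0)  txn=∅  M[L0]=44
step 9: P1: store L0 := 83  ⟶  IM  (L0)  txn=BusUpgr  M[L0]=44
step 10: P0: load  L0  ⟶  SS  (L0)  txn=BusRd+Flush  M[L0]=83
step 11: P1: load  L0  ⟶  SS  (L0)  txn=∅  M[L0]=83
step 12: P0: load  L1  ⟶  EI  (L1)  txn=∅  M[L1]=50
step 13: P1: load  L1  ⟶  SS  (L1)  txn=BusRd  M[L1]=50
step 14: P0: load  L1  ⟶  SS  (L1)  txn=∅  M[L1]=50
step 15: P1: load  L0  ⟶  SS  (L0)  txn=∅  M[L0]=83
step 16: P1: load  L1  ⟶  SS  (L1)  txn=∅  M[L1]=50
step 17: P1: store L1 := 61  ⟶  IM  (L1)  txn=BusUpgr  M[L1]=50
step 18: P0: store L1 := 75  ⟶  MI  (L1)  txn=BusRdX+Flush  M[L1]=61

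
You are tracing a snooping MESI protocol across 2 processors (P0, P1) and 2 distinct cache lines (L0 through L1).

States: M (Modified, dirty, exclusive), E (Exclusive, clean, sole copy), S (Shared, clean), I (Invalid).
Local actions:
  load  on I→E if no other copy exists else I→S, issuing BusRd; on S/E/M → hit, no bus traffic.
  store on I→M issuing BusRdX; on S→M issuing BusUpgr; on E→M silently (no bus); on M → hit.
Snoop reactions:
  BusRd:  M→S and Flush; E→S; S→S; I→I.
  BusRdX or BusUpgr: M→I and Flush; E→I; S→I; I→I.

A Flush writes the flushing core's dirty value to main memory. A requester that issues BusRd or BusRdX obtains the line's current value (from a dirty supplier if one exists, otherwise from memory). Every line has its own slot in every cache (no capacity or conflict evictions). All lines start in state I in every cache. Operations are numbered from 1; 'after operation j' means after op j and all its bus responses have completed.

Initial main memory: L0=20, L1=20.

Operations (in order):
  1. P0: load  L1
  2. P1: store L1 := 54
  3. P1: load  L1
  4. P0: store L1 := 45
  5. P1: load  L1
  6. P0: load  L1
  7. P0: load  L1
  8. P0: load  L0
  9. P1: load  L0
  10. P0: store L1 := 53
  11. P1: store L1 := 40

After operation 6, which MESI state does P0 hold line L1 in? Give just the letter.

  op1 P0: load  L1 → E/I on L1; bus BusRd; mem=20
  op2 P1: store L1 := 54 → I/M on L1; bus BusRdX; mem=20
  op3 P1: load  L1 → I/M on L1; bus (none); mem=20
  op4 P0: store L1 := 45 → M/I on L1; bus BusRdX Flush; mem=54
  op5 P1: load  L1 → S/S on L1; bus BusRd Flush; mem=45
  op6 P0: load  L1 → S/S on L1; bus (none); mem=45
  op7 P0: load  L1 → S/S on L1; bus (none); mem=45
  op8 P0: load  L0 → E/I on L0; bus BusRd; mem=20
  op9 P1: load  L0 → S/S on L0; bus BusRd; mem=20
  op10 P0: store L1 := 53 → M/I on L1; bus BusUpgr; mem=45
  op11 P1: store L1 := 40 → I/M on L1; bus BusRdX Flush; mem=53

state = S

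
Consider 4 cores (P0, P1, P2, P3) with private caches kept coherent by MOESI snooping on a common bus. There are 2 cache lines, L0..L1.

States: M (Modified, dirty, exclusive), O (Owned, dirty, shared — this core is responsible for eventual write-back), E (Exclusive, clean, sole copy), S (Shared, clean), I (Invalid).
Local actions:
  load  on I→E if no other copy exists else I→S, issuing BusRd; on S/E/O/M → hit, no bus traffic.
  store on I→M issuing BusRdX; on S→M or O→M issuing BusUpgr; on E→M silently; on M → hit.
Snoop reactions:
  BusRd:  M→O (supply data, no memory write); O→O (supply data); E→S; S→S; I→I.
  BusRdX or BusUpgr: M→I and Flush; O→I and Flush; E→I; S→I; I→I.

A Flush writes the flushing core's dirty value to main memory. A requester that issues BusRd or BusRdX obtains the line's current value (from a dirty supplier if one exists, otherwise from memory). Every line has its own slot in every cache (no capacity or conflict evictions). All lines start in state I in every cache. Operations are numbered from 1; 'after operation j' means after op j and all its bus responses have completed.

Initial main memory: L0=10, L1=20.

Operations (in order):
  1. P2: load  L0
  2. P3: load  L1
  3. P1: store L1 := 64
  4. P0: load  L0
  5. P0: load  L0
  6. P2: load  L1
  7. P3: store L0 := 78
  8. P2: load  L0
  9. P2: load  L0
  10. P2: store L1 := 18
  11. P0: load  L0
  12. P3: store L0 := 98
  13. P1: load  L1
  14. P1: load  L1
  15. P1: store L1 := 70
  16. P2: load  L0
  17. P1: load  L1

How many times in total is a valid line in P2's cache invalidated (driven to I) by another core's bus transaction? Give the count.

step 1: P2: load  L0  ⟶  IIEI  (L0)  txn=BusRd  M[L0]=10
step 2: P3: load  L1  ⟶  IIIE  (L1)  txn=BusRd  M[L1]=20
step 3: P1: store L1 := 64  ⟶  IMII  (L1)  txn=BusRdX  M[L1]=20
step 4: P0: load  L0  ⟶  SISI  (L0)  txn=BusRd  M[L0]=10
step 5: P0: load  L0  ⟶  SISI  (L0)  txn=∅  M[L0]=10
step 6: P2: load  L1  ⟶  IOSI  (L1)  txn=BusRd  M[L1]=20
step 7: P3: store L0 := 78  ⟶  IIIM  (L0)  txn=BusRdX  M[L0]=10
step 8: P2: load  L0  ⟶  IISO  (L0)  txn=BusRd  M[L0]=10
step 9: P2: load  L0  ⟶  IISO  (L0)  txn=∅  M[L0]=10
step 10: P2: store L1 := 18  ⟶  IIMI  (L1)  txn=BusUpgr+Flush  M[L1]=64
step 11: P0: load  L0  ⟶  SISO  (L0)  txn=BusRd  M[L0]=10
step 12: P3: store L0 := 98  ⟶  IIIM  (L0)  txn=BusUpgr  M[L0]=10
step 13: P1: load  L1  ⟶  ISOI  (L1)  txn=BusRd  M[L1]=64
step 14: P1: load  L1  ⟶  ISOI  (L1)  txn=∅  M[L1]=64
step 15: P1: store L1 := 70  ⟶  IMII  (L1)  txn=BusUpgr+Flush  M[L1]=18
step 16: P2: load  L0  ⟶  IISO  (L0)  txn=BusRd  M[L0]=10
step 17: P1: load  L1  ⟶  IMII  (L1)  txn=∅  M[L1]=18

invalidations = 3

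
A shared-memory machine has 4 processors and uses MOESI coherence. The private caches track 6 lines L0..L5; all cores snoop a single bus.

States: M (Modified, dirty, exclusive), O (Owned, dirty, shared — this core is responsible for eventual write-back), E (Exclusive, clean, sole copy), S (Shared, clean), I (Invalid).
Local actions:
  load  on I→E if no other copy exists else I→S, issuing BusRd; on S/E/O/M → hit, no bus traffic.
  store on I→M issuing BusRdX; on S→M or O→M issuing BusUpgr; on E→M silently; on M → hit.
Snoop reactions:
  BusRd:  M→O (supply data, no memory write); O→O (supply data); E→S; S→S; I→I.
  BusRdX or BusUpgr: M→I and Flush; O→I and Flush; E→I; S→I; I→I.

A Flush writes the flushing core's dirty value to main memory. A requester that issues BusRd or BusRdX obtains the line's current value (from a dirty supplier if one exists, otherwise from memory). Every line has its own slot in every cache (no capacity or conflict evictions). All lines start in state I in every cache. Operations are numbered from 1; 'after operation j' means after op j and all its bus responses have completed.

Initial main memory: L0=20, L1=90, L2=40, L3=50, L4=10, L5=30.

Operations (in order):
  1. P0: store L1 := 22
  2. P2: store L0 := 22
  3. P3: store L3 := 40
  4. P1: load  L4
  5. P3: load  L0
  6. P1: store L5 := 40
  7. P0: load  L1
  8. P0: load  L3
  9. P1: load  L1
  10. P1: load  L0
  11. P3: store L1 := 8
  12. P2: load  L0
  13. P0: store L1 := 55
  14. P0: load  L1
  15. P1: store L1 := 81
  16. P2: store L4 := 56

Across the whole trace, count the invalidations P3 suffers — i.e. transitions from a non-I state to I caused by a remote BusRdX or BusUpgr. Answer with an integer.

invalidations = 1

[1] P0: store L1 := 22 | P0:M(22), P1:I, P2:I, P3:I | bus: BusRdX
[2] P2: store L0 := 22 | P0:I, P1:I, P2:M(22), P3:I | bus: BusRdX
[3] P3: store L3 := 40 | P0:I, P1:I, P2:I, P3:M(40) | bus: BusRdX
[4] P1: load  L4 | P0:I, P1:E(10), P2:I, P3:I | bus: BusRd
[5] P3: load  L0 | P0:I, P1:I, P2:O(22), P3:S(22) | bus: BusRd
[6] P1: store L5 := 40 | P0:I, P1:M(40), P2:I, P3:I | bus: BusRdX
[7] P0: load  L1 | P0:M(22), P1:I, P2:I, P3:I | bus: none
[8] P0: load  L3 | P0:S(40), P1:I, P2:I, P3:O(40) | bus: BusRd
[9] P1: load  L1 | P0:O(22), P1:S(22), P2:I, P3:I | bus: BusRd
[10] P1: load  L0 | P0:I, P1:S(22), P2:O(22), P3:S(22) | bus: BusRd
[11] P3: store L1 := 8 | P0:I, P1:I, P2:I, P3:M(8) | bus: BusRdX,Flush
[12] P2: load  L0 | P0:I, P1:S(22), P2:O(22), P3:S(22) | bus: none
[13] P0: store L1 := 55 | P0:M(55), P1:I, P2:I, P3:I | bus: BusRdX,Flush
[14] P0: load  L1 | P0:M(55), P1:I, P2:I, P3:I | bus: none
[15] P1: store L1 := 81 | P0:I, P1:M(81), P2:I, P3:I | bus: BusRdX,Flush
[16] P2: store L4 := 56 | P0:I, P1:I, P2:M(56), P3:I | bus: BusRdX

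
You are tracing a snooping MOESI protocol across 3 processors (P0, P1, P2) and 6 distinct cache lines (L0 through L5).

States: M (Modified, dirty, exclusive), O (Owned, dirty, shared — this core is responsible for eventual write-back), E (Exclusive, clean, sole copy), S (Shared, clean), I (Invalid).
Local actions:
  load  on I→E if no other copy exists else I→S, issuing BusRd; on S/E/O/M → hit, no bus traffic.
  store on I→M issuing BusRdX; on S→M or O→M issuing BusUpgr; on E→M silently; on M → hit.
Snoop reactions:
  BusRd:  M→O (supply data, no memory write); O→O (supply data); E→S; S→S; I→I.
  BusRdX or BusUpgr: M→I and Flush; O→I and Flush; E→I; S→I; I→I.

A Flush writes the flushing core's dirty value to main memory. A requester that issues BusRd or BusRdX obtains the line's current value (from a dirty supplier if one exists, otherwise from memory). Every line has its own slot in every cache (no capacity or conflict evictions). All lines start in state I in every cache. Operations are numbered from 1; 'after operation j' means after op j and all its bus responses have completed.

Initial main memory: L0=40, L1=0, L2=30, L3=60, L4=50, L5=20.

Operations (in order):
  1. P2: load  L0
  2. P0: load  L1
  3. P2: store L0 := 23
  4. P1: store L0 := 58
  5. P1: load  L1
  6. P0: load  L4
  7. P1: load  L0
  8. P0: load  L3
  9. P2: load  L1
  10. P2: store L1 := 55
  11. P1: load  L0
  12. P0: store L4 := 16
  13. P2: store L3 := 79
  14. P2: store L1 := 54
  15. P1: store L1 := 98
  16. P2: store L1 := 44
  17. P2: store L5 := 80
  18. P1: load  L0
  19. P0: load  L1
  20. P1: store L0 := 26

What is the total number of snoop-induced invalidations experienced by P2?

1. P2: load  L0  bus=[BusRd]  L0: P0=I P1=I P2=E  mem[L0]=40
2. P0: load  L1  bus=[BusRd]  L1: P0=E P1=I P2=I  mem[L1]=0
3. P2: store L0 := 23  bus=[-]  L0: P0=I P1=I P2=M  mem[L0]=40
4. P1: store L0 := 58  bus=[BusRdX,Flush]  L0: P0=I P1=M P2=I  mem[L0]=23
5. P1: load  L1  bus=[BusRd]  L1: P0=S P1=S P2=I  mem[L1]=0
6. P0: load  L4  bus=[BusRd]  L4: P0=E P1=I P2=I  mem[L4]=50
7. P1: load  L0  bus=[-]  L0: P0=I P1=M P2=I  mem[L0]=23
8. P0: load  L3  bus=[BusRd]  L3: P0=E P1=I P2=I  mem[L3]=60
9. P2: load  L1  bus=[BusRd]  L1: P0=S P1=S P2=S  mem[L1]=0
10. P2: store L1 := 55  bus=[BusUpgr]  L1: P0=I P1=I P2=M  mem[L1]=0
11. P1: load  L0  bus=[-]  L0: P0=I P1=M P2=I  mem[L0]=23
12. P0: store L4 := 16  bus=[-]  L4: P0=M P1=I P2=I  mem[L4]=50
13. P2: store L3 := 79  bus=[BusRdX]  L3: P0=I P1=I P2=M  mem[L3]=60
14. P2: store L1 := 54  bus=[-]  L1: P0=I P1=I P2=M  mem[L1]=0
15. P1: store L1 := 98  bus=[BusRdX,Flush]  L1: P0=I P1=M P2=I  mem[L1]=54
16. P2: store L1 := 44  bus=[BusRdX,Flush]  L1: P0=I P1=I P2=M  mem[L1]=98
17. P2: store L5 := 80  bus=[BusRdX]  L5: P0=I P1=I P2=M  mem[L5]=20
18. P1: load  L0  bus=[-]  L0: P0=I P1=M P2=I  mem[L0]=23
19. P0: load  L1  bus=[BusRd]  L1: P0=S P1=I P2=O  mem[L1]=98
20. P1: store L0 := 26  bus=[-]  L0: P0=I P1=M P2=I  mem[L0]=23

invalidations = 2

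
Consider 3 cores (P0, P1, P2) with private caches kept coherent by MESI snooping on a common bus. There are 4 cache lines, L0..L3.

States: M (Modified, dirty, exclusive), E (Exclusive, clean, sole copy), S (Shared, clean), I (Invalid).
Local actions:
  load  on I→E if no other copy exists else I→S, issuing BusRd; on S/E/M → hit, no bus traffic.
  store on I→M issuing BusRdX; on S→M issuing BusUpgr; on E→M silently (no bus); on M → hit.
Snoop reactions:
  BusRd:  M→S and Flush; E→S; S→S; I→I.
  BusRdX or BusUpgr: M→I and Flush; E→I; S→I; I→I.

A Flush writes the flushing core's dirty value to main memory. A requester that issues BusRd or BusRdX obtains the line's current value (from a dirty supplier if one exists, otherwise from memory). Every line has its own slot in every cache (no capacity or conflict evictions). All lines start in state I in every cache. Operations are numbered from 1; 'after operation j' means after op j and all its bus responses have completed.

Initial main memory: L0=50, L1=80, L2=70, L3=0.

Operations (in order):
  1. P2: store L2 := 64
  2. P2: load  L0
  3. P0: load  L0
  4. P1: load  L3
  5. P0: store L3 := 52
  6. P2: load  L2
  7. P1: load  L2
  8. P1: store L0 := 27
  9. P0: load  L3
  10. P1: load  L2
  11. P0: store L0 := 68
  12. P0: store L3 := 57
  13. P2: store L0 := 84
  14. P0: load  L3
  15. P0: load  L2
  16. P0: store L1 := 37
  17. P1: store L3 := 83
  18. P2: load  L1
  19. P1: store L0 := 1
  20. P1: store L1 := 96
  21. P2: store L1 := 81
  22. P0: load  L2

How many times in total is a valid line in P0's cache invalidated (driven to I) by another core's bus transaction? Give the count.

invalidations = 4

  op1 P2: store L2 := 64 → I/I/M on L2; bus BusRdX; mem=70
  op2 P2: load  L0 → I/I/E on L0; bus BusRd; mem=50
  op3 P0: load  L0 → S/I/S on L0; bus BusRd; mem=50
  op4 P1: load  L3 → I/E/I on L3; bus BusRd; mem=0
  op5 P0: store L3 := 52 → M/I/I on L3; bus BusRdX; mem=0
  op6 P2: load  L2 → I/I/M on L2; bus (none); mem=70
  op7 P1: load  L2 → I/S/S on L2; bus BusRd Flush; mem=64
  op8 P1: store L0 := 27 → I/M/I on L0; bus BusRdX; mem=50
  op9 P0: load  L3 → M/I/I on L3; bus (none); mem=0
  op10 P1: load  L2 → I/S/S on L2; bus (none); mem=64
  op11 P0: store L0 := 68 → M/I/I on L0; bus BusRdX Flush; mem=27
  op12 P0: store L3 := 57 → M/I/I on L3; bus (none); mem=0
  op13 P2: store L0 := 84 → I/I/M on L0; bus BusRdX Flush; mem=68
  op14 P0: load  L3 → M/I/I on L3; bus (none); mem=0
  op15 P0: load  L2 → S/S/S on L2; bus BusRd; mem=64
  op16 P0: store L1 := 37 → M/I/I on L1; bus BusRdX; mem=80
  op17 P1: store L3 := 83 → I/M/I on L3; bus BusRdX Flush; mem=57
  op18 P2: load  L1 → S/I/S on L1; bus BusRd Flush; mem=37
  op19 P1: store L0 := 1 → I/M/I on L0; bus BusRdX Flush; mem=84
  op20 P1: store L1 := 96 → I/M/I on L1; bus BusRdX; mem=37
  op21 P2: store L1 := 81 → I/I/M on L1; bus BusRdX Flush; mem=96
  op22 P0: load  L2 → S/S/S on L2; bus (none); mem=64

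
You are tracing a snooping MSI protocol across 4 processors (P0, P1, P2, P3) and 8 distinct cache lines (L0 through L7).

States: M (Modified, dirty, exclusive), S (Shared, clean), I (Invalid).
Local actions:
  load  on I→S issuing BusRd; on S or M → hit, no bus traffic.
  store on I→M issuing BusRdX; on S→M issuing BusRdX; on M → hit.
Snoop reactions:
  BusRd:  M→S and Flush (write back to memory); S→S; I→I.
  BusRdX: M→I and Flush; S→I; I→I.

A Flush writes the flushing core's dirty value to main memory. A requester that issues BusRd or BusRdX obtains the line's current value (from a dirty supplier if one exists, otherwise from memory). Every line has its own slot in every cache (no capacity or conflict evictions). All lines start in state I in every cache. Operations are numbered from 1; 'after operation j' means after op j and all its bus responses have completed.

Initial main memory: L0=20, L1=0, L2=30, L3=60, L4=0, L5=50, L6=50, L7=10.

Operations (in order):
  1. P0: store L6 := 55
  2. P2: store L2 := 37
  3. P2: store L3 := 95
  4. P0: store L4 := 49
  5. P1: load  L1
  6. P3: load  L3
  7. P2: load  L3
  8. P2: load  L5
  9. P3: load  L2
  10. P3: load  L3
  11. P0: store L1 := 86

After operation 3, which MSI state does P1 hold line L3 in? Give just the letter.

[1] P0: store L6 := 55 | P0:M(55), P1:I, P2:I, P3:I | bus: BusRdX
[2] P2: store L2 := 37 | P0:I, P1:I, P2:M(37), P3:I | bus: BusRdX
[3] P2: store L3 := 95 | P0:I, P1:I, P2:M(95), P3:I | bus: BusRdX
[4] P0: store L4 := 49 | P0:M(49), P1:I, P2:I, P3:I | bus: BusRdX
[5] P1: load  L1 | P0:I, P1:S(0), P2:I, P3:I | bus: BusRd
[6] P3: load  L3 | P0:I, P1:I, P2:S(95), P3:S(95) | bus: BusRd,Flush
[7] P2: load  L3 | P0:I, P1:I, P2:S(95), P3:S(95) | bus: none
[8] P2: load  L5 | P0:I, P1:I, P2:S(50), P3:I | bus: BusRd
[9] P3: load  L2 | P0:I, P1:I, P2:S(37), P3:S(37) | bus: BusRd,Flush
[10] P3: load  L3 | P0:I, P1:I, P2:S(95), P3:S(95) | bus: none
[11] P0: store L1 := 86 | P0:M(86), P1:I, P2:I, P3:I | bus: BusRdX

state = I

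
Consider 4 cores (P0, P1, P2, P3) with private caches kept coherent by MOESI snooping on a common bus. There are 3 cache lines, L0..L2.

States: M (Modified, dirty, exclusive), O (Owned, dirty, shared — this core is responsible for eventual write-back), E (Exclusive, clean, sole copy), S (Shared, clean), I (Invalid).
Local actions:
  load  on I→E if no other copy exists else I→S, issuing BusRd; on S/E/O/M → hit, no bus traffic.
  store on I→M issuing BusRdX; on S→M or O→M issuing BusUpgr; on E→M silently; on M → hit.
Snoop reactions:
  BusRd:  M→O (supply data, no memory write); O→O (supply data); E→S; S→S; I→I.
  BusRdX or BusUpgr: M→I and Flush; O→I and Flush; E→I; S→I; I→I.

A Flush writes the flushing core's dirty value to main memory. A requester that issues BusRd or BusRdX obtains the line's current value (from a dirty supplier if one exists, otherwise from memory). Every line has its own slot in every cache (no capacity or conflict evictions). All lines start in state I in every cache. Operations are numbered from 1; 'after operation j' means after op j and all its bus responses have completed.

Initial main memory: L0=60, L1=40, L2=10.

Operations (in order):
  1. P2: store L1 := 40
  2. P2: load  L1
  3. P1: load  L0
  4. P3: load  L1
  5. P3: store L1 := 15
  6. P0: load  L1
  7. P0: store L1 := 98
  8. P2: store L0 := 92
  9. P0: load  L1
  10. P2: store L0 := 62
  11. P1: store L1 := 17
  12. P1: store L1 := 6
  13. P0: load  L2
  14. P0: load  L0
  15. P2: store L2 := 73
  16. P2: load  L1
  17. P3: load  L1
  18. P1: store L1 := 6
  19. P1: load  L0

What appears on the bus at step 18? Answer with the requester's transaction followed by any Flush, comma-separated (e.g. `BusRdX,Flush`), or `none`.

[1] P2: store L1 := 40 | P0:I, P1:I, P2:M(40), P3:I | bus: BusRdX
[2] P2: load  L1 | P0:I, P1:I, P2:M(40), P3:I | bus: none
[3] P1: load  L0 | P0:I, P1:E(60), P2:I, P3:I | bus: BusRd
[4] P3: load  L1 | P0:I, P1:I, P2:O(40), P3:S(40) | bus: BusRd
[5] P3: store L1 := 15 | P0:I, P1:I, P2:I, P3:M(15) | bus: BusUpgr,Flush
[6] P0: load  L1 | P0:S(15), P1:I, P2:I, P3:O(15) | bus: BusRd
[7] P0: store L1 := 98 | P0:M(98), P1:I, P2:I, P3:I | bus: BusUpgr,Flush
[8] P2: store L0 := 92 | P0:I, P1:I, P2:M(92), P3:I | bus: BusRdX
[9] P0: load  L1 | P0:M(98), P1:I, P2:I, P3:I | bus: none
[10] P2: store L0 := 62 | P0:I, P1:I, P2:M(62), P3:I | bus: none
[11] P1: store L1 := 17 | P0:I, P1:M(17), P2:I, P3:I | bus: BusRdX,Flush
[12] P1: store L1 := 6 | P0:I, P1:M(6), P2:I, P3:I | bus: none
[13] P0: load  L2 | P0:E(10), P1:I, P2:I, P3:I | bus: BusRd
[14] P0: load  L0 | P0:S(62), P1:I, P2:O(62), P3:I | bus: BusRd
[15] P2: store L2 := 73 | P0:I, P1:I, P2:M(73), P3:I | bus: BusRdX
[16] P2: load  L1 | P0:I, P1:O(6), P2:S(6), P3:I | bus: BusRd
[17] P3: load  L1 | P0:I, P1:O(6), P2:S(6), P3:S(6) | bus: BusRd
[18] P1: store L1 := 6 | P0:I, P1:M(6), P2:I, P3:I | bus: BusUpgr
[19] P1: load  L0 | P0:S(62), P1:S(62), P2:O(62), P3:I | bus: BusRd

bus = BusUpgr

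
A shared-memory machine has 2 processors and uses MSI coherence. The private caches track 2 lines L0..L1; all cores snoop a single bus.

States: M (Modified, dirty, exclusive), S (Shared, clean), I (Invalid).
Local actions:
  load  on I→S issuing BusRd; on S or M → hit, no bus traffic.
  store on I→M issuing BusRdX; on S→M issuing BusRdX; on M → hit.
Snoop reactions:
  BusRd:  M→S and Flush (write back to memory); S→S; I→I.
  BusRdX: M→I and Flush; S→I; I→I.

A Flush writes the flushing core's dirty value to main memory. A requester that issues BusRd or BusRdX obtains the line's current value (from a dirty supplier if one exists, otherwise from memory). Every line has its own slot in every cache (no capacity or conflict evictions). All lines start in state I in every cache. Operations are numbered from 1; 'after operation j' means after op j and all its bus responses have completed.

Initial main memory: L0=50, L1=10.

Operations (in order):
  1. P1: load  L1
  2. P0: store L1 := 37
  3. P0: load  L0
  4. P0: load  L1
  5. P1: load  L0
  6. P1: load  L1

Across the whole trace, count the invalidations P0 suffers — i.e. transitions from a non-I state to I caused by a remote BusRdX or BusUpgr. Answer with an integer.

invalidations = 0

  op1 P1: load  L1 → I/S on L1; bus BusRd; mem=10
  op2 P0: store L1 := 37 → M/I on L1; bus BusRdX; mem=10
  op3 P0: load  L0 → S/I on L0; bus BusRd; mem=50
  op4 P0: load  L1 → M/I on L1; bus (none); mem=10
  op5 P1: load  L0 → S/S on L0; bus BusRd; mem=50
  op6 P1: load  L1 → S/S on L1; bus BusRd Flush; mem=37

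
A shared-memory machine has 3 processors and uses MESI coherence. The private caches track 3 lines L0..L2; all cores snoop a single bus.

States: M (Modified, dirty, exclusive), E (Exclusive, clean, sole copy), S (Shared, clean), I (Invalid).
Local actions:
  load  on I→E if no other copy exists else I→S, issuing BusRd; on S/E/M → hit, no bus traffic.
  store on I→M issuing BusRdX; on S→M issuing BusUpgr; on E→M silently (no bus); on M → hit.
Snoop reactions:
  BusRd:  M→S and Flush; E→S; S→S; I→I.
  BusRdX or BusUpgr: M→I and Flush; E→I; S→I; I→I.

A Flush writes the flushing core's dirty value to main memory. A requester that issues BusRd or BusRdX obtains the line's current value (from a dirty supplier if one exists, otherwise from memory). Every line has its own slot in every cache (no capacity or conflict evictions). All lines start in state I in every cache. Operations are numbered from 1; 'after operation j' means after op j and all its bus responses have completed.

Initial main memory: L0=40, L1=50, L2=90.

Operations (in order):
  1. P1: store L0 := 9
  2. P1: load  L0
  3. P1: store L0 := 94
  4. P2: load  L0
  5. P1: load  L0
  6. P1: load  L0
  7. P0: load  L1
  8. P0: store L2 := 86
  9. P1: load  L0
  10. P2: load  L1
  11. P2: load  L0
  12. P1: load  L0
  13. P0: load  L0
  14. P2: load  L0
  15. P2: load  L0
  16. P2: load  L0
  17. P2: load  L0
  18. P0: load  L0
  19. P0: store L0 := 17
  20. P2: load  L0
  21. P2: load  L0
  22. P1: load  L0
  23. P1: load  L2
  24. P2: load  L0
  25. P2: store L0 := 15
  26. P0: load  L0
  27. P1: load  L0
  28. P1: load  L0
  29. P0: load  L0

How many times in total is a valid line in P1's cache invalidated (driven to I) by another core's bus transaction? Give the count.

1. P1: store L0 := 9  bus=[BusRdX]  L0: P0=I P1=M P2=I  mem[L0]=40
2. P1: load  L0  bus=[-]  L0: P0=I P1=M P2=I  mem[L0]=40
3. P1: store L0 := 94  bus=[-]  L0: P0=I P1=M P2=I  mem[L0]=40
4. P2: load  L0  bus=[BusRd,Flush]  L0: P0=I P1=S P2=S  mem[L0]=94
5. P1: load  L0  bus=[-]  L0: P0=I P1=S P2=S  mem[L0]=94
6. P1: load  L0  bus=[-]  L0: P0=I P1=S P2=S  mem[L0]=94
7. P0: load  L1  bus=[BusRd]  L1: P0=E P1=I P2=I  mem[L1]=50
8. P0: store L2 := 86  bus=[BusRdX]  L2: P0=M P1=I P2=I  mem[L2]=90
9. P1: load  L0  bus=[-]  L0: P0=I P1=S P2=S  mem[L0]=94
10. P2: load  L1  bus=[BusRd]  L1: P0=S P1=I P2=S  mem[L1]=50
11. P2: load  L0  bus=[-]  L0: P0=I P1=S P2=S  mem[L0]=94
12. P1: load  L0  bus=[-]  L0: P0=I P1=S P2=S  mem[L0]=94
13. P0: load  L0  bus=[BusRd]  L0: P0=S P1=S P2=S  mem[L0]=94
14. P2: load  L0  bus=[-]  L0: P0=S P1=S P2=S  mem[L0]=94
15. P2: load  L0  bus=[-]  L0: P0=S P1=S P2=S  mem[L0]=94
16. P2: load  L0  bus=[-]  L0: P0=S P1=S P2=S  mem[L0]=94
17. P2: load  L0  bus=[-]  L0: P0=S P1=S P2=S  mem[L0]=94
18. P0: load  L0  bus=[-]  L0: P0=S P1=S P2=S  mem[L0]=94
19. P0: store L0 := 17  bus=[BusUpgr]  L0: P0=M P1=I P2=I  mem[L0]=94
20. P2: load  L0  bus=[BusRd,Flush]  L0: P0=S P1=I P2=S  mem[L0]=17
21. P2: load  L0  bus=[-]  L0: P0=S P1=I P2=S  mem[L0]=17
22. P1: load  L0  bus=[BusRd]  L0: P0=S P1=S P2=S  mem[L0]=17
23. P1: load  L2  bus=[BusRd,Flush]  L2: P0=S P1=S P2=I  mem[L2]=86
24. P2: load  L0  bus=[-]  L0: P0=S P1=S P2=S  mem[L0]=17
25. P2: store L0 := 15  bus=[BusUpgr]  L0: P0=I P1=I P2=M  mem[L0]=17
26. P0: load  L0  bus=[BusRd,Flush]  L0: P0=S P1=I P2=S  mem[L0]=15
27. P1: load  L0  bus=[BusRd]  L0: P0=S P1=S P2=S  mem[L0]=15
28. P1: load  L0  bus=[-]  L0: P0=S P1=S P2=S  mem[L0]=15
29. P0: load  L0  bus=[-]  L0: P0=S P1=S P2=S  mem[L0]=15

invalidations = 2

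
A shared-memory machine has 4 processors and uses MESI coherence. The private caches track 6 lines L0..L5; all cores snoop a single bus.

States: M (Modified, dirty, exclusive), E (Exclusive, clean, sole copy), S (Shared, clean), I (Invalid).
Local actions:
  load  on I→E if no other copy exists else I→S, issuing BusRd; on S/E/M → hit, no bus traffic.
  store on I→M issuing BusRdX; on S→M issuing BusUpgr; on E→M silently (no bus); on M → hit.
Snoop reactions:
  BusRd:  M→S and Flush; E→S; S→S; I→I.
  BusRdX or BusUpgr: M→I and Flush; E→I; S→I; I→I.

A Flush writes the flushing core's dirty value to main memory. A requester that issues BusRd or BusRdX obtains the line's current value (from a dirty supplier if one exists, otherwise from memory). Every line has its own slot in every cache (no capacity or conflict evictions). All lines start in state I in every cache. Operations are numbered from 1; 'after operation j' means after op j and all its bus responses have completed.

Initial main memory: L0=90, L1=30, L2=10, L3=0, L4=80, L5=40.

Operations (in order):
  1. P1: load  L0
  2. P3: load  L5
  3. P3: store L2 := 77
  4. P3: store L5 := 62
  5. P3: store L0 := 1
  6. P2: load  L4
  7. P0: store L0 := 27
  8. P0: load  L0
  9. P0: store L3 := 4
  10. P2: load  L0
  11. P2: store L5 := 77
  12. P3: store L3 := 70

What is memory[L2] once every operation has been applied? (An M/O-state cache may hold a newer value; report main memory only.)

memory[L2] = 10

1. P1: load  L0  bus=[BusRd]  L0: P0=I P1=E P2=I P3=I  mem[L0]=90
2. P3: load  L5  bus=[BusRd]  L5: P0=I P1=I P2=I P3=E  mem[L5]=40
3. P3: store L2 := 77  bus=[BusRdX]  L2: P0=I P1=I P2=I P3=M  mem[L2]=10
4. P3: store L5 := 62  bus=[-]  L5: P0=I P1=I P2=I P3=M  mem[L5]=40
5. P3: store L0 := 1  bus=[BusRdX]  L0: P0=I P1=I P2=I P3=M  mem[L0]=90
6. P2: load  L4  bus=[BusRd]  L4: P0=I P1=I P2=E P3=I  mem[L4]=80
7. P0: store L0 := 27  bus=[BusRdX,Flush]  L0: P0=M P1=I P2=I P3=I  mem[L0]=1
8. P0: load  L0  bus=[-]  L0: P0=M P1=I P2=I P3=I  mem[L0]=1
9. P0: store L3 := 4  bus=[BusRdX]  L3: P0=M P1=I P2=I P3=I  mem[L3]=0
10. P2: load  L0  bus=[BusRd,Flush]  L0: P0=S P1=I P2=S P3=I  mem[L0]=27
11. P2: store L5 := 77  bus=[BusRdX,Flush]  L5: P0=I P1=I P2=M P3=I  mem[L5]=62
12. P3: store L3 := 70  bus=[BusRdX,Flush]  L3: P0=I P1=I P2=I P3=M  mem[L3]=4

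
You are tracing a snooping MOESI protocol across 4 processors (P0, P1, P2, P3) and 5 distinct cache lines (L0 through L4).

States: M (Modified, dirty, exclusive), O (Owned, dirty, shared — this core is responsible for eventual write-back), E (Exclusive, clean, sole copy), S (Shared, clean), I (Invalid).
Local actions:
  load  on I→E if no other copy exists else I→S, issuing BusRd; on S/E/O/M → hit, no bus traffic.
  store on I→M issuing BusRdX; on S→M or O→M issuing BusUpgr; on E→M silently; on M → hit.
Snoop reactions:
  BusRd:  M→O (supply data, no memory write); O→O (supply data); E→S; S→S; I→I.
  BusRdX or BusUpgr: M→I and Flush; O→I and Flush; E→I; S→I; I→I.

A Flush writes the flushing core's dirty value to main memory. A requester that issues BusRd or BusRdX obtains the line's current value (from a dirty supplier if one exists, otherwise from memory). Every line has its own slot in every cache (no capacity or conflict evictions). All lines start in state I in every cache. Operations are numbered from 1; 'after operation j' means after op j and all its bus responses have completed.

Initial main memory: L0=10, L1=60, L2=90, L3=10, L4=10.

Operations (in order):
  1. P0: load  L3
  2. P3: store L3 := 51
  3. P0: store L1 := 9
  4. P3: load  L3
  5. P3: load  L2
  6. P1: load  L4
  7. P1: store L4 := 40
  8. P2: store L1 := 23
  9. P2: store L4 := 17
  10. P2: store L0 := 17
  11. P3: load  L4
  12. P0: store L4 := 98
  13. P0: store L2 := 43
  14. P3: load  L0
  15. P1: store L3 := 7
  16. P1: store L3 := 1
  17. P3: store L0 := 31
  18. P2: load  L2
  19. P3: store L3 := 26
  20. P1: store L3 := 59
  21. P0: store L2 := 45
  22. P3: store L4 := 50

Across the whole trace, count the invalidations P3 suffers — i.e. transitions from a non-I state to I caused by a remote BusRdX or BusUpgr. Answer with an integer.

1. P0: load  L3  bus=[BusRd]  L3: P0=E P1=I P2=I P3=I  mem[L3]=10
2. P3: store L3 := 51  bus=[BusRdX]  L3: P0=I P1=I P2=I P3=M  mem[L3]=10
3. P0: store L1 := 9  bus=[BusRdX]  L1: P0=M P1=I P2=I P3=I  mem[L1]=60
4. P3: load  L3  bus=[-]  L3: P0=I P1=I P2=I P3=M  mem[L3]=10
5. P3: load  L2  bus=[BusRd]  L2: P0=I P1=I P2=I P3=E  mem[L2]=90
6. P1: load  L4  bus=[BusRd]  L4: P0=I P1=E P2=I P3=I  mem[L4]=10
7. P1: store L4 := 40  bus=[-]  L4: P0=I P1=M P2=I P3=I  mem[L4]=10
8. P2: store L1 := 23  bus=[BusRdX,Flush]  L1: P0=I P1=I P2=M P3=I  mem[L1]=9
9. P2: store L4 := 17  bus=[BusRdX,Flush]  L4: P0=I P1=I P2=M P3=I  mem[L4]=40
10. P2: store L0 := 17  bus=[BusRdX]  L0: P0=I P1=I P2=M P3=I  mem[L0]=10
11. P3: load  L4  bus=[BusRd]  L4: P0=I P1=I P2=O P3=S  mem[L4]=40
12. P0: store L4 := 98  bus=[BusRdX,Flush]  L4: P0=M P1=I P2=I P3=I  mem[L4]=17
13. P0: store L2 := 43  bus=[BusRdX]  L2: P0=M P1=I P2=I P3=I  mem[L2]=90
14. P3: load  L0  bus=[BusRd]  L0: P0=I P1=I P2=O P3=S  mem[L0]=10
15. P1: store L3 := 7  bus=[BusRdX,Flush]  L3: P0=I P1=M P2=I P3=I  mem[L3]=51
16. P1: store L3 := 1  bus=[-]  L3: P0=I P1=M P2=I P3=I  mem[L3]=51
17. P3: store L0 := 31  bus=[BusUpgr,Flush]  L0: P0=I P1=I P2=I P3=M  mem[L0]=17
18. P2: load  L2  bus=[BusRd]  L2: P0=O P1=I P2=S P3=I  mem[L2]=90
19. P3: store L3 := 26  bus=[BusRdX,Flush]  L3: P0=I P1=I P2=I P3=M  mem[L3]=1
20. P1: store L3 := 59  bus=[BusRdX,Flush]  L3: P0=I P1=M P2=I P3=I  mem[L3]=26
21. P0: store L2 := 45  bus=[BusUpgr]  L2: P0=M P1=I P2=I P3=I  mem[L2]=90
22. P3: store L4 := 50  bus=[BusRdX,Flush]  L4: P0=I P1=I P2=I P3=M  mem[L4]=98

invalidations = 4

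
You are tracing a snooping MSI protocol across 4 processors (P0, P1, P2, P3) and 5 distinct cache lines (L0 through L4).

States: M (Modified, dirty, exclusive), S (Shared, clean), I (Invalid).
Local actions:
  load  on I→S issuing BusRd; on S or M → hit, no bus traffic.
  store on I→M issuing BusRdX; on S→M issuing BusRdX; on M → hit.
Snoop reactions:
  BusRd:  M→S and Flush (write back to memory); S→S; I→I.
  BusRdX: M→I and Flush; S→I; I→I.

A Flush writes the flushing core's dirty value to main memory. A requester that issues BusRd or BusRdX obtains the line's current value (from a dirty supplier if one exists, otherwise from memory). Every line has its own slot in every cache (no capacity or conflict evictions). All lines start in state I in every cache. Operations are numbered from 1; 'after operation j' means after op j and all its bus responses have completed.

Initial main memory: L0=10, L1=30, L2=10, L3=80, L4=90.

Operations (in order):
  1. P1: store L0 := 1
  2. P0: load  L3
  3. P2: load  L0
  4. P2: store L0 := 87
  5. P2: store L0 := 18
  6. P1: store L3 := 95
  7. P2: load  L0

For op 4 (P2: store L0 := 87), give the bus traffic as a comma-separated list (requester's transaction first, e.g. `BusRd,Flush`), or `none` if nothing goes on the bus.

bus = BusRdX

  op1 P1: store L0 := 1 → I/M/I/I on L0; bus BusRdX; mem=10
  op2 P0: load  L3 → S/I/I/I on L3; bus BusRd; mem=80
  op3 P2: load  L0 → I/S/S/I on L0; bus BusRd Flush; mem=1
  op4 P2: store L0 := 87 → I/I/M/I on L0; bus BusRdX; mem=1
  op5 P2: store L0 := 18 → I/I/M/I on L0; bus (none); mem=1
  op6 P1: store L3 := 95 → I/M/I/I on L3; bus BusRdX; mem=80
  op7 P2: load  L0 → I/I/M/I on L0; bus (none); mem=1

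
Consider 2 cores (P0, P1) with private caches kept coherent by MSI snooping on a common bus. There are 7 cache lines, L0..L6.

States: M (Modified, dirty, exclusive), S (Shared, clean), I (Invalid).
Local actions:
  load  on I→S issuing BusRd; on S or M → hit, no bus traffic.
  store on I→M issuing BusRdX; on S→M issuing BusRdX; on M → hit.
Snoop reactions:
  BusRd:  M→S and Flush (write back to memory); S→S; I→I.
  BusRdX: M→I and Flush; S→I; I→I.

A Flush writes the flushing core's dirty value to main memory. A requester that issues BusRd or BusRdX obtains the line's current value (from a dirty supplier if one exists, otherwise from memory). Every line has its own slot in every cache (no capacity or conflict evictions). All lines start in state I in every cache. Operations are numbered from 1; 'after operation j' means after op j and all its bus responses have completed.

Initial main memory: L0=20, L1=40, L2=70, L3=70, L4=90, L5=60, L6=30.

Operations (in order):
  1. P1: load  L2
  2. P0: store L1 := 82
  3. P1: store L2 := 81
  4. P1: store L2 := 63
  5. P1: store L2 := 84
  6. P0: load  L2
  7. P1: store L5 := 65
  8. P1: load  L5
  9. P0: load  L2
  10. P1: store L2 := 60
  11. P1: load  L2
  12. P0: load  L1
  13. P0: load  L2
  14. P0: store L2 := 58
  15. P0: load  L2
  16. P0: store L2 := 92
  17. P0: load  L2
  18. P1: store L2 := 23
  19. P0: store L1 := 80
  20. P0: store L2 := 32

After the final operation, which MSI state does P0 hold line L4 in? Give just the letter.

  op1 P1: load  L2 → I/S on L2; bus BusRd; mem=70
  op2 P0: store L1 := 82 → M/I on L1; bus BusRdX; mem=40
  op3 P1: store L2 := 81 → I/M on L2; bus BusRdX; mem=70
  op4 P1: store L2 := 63 → I/M on L2; bus (none); mem=70
  op5 P1: store L2 := 84 → I/M on L2; bus (none); mem=70
  op6 P0: load  L2 → S/S on L2; bus BusRd Flush; mem=84
  op7 P1: store L5 := 65 → I/M on L5; bus BusRdX; mem=60
  op8 P1: load  L5 → I/M on L5; bus (none); mem=60
  op9 P0: load  L2 → S/S on L2; bus (none); mem=84
  op10 P1: store L2 := 60 → I/M on L2; bus BusRdX; mem=84
  op11 P1: load  L2 → I/M on L2; bus (none); mem=84
  op12 P0: load  L1 → M/I on L1; bus (none); mem=40
  op13 P0: load  L2 → S/S on L2; bus BusRd Flush; mem=60
  op14 P0: store L2 := 58 → M/I on L2; bus BusRdX; mem=60
  op15 P0: load  L2 → M/I on L2; bus (none); mem=60
  op16 P0: store L2 := 92 → M/I on L2; bus (none); mem=60
  op17 P0: load  L2 → M/I on L2; bus (none); mem=60
  op18 P1: store L2 := 23 → I/M on L2; bus BusRdX Flush; mem=92
  op19 P0: store L1 := 80 → M/I on L1; bus (none); mem=40
  op20 P0: store L2 := 32 → M/I on L2; bus BusRdX Flush; mem=23

state = I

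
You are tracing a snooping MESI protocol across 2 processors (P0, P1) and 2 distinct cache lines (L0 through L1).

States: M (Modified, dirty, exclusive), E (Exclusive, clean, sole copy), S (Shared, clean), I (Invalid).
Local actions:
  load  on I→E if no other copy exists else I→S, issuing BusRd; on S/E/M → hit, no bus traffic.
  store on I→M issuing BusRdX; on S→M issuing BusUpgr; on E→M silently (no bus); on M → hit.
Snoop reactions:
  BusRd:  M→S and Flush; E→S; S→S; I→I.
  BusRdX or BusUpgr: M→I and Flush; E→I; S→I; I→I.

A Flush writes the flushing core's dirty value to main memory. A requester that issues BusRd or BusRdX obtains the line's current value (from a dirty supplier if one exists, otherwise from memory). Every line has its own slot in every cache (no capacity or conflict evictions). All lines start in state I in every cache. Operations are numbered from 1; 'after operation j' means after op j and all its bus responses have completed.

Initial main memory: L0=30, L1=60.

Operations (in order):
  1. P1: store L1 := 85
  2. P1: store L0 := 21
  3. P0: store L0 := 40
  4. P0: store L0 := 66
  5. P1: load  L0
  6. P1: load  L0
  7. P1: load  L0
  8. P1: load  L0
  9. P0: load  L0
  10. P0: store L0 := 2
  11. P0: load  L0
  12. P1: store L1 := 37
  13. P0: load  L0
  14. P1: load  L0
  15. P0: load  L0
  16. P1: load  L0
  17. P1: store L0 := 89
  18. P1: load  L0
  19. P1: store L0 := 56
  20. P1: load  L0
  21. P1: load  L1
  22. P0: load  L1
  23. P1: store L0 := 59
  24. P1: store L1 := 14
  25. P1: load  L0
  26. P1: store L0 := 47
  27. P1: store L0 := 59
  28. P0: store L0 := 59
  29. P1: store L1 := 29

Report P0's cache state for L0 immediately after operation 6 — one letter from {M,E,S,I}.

  op1 P1: store L1 := 85 → I/M on L1; bus BusRdX; mem=60
  op2 P1: store L0 := 21 → I/M on L0; bus BusRdX; mem=30
  op3 P0: store L0 := 40 → M/I on L0; bus BusRdX Flush; mem=21
  op4 P0: store L0 := 66 → M/I on L0; bus (none); mem=21
  op5 P1: load  L0 → S/S on L0; bus BusRd Flush; mem=66
  op6 P1: load  L0 → S/S on L0; bus (none); mem=66
  op7 P1: load  L0 → S/S on L0; bus (none); mem=66
  op8 P1: load  L0 → S/S on L0; bus (none); mem=66
  op9 P0: load  L0 → S/S on L0; bus (none); mem=66
  op10 P0: store L0 := 2 → M/I on L0; bus BusUpgr; mem=66
  op11 P0: load  L0 → M/I on L0; bus (none); mem=66
  op12 P1: store L1 := 37 → I/M on L1; bus (none); mem=60
  op13 P0: load  L0 → M/I on L0; bus (none); mem=66
  op14 P1: load  L0 → S/S on L0; bus BusRd Flush; mem=2
  op15 P0: load  L0 → S/S on L0; bus (none); mem=2
  op16 P1: load  L0 → S/S on L0; bus (none); mem=2
  op17 P1: store L0 := 89 → I/M on L0; bus BusUpgr; mem=2
  op18 P1: load  L0 → I/M on L0; bus (none); mem=2
  op19 P1: store L0 := 56 → I/M on L0; bus (none); mem=2
  op20 P1: load  L0 → I/M on L0; bus (none); mem=2
  op21 P1: load  L1 → I/M on L1; bus (none); mem=60
  op22 P0: load  L1 → S/S on L1; bus BusRd Flush; mem=37
  op23 P1: store L0 := 59 → I/M on L0; bus (none); mem=2
  op24 P1: store L1 := 14 → I/M on L1; bus BusUpgr; mem=37
  op25 P1: load  L0 → I/M on L0; bus (none); mem=2
  op26 P1: store L0 := 47 → I/M on L0; bus (none); mem=2
  op27 P1: store L0 := 59 → I/M on L0; bus (none); mem=2
  op28 P0: store L0 := 59 → M/I on L0; bus BusRdX Flush; mem=59
  op29 P1: store L1 := 29 → I/M on L1; bus (none); mem=37

state = S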